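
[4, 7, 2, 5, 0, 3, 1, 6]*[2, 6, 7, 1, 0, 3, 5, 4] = [0, 4, 7, 3, 2, 1, 6, 5]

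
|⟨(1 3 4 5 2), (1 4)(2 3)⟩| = 60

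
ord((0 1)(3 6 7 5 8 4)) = 6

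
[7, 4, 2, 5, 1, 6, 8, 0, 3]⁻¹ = [7, 4, 2, 8, 1, 3, 5, 0, 6]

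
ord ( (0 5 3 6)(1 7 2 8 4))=20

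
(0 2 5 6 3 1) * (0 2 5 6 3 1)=(0 5 3)(1 2 6)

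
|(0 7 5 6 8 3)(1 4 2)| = 6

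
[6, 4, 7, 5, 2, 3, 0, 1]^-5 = [6, 7, 4, 5, 1, 3, 0, 2]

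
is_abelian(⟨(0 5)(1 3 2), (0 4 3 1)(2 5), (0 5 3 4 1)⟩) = no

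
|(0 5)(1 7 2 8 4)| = 10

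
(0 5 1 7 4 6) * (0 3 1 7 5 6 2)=(0 6 3 1 5 7 4 2)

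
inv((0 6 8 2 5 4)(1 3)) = (0 4 5 2 8 6)(1 3)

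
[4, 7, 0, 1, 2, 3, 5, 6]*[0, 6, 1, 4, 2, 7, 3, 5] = [2, 5, 0, 6, 1, 4, 7, 3]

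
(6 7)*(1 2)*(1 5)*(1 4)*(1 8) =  (1 2 5 4 8)(6 7)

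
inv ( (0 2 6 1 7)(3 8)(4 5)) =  (0 7 1 6 2)(3 8)(4 5)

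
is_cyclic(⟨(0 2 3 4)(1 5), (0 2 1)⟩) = no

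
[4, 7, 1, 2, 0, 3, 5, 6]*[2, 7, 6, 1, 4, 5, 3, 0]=[4, 0, 7, 6, 2, 1, 5, 3]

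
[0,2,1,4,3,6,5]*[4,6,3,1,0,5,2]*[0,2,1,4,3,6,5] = [3,4,5,0,2,1,6]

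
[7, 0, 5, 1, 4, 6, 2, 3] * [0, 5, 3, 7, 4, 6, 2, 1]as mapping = [0→1, 1→0, 2→6, 3→5, 4→4, 5→2, 6→3, 7→7]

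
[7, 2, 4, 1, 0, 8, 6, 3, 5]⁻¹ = [4, 3, 1, 7, 2, 8, 6, 0, 5]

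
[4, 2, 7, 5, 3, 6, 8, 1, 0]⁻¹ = [8, 7, 1, 4, 0, 3, 5, 2, 6]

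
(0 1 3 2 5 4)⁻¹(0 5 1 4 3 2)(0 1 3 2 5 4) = (0 2 5 1 4 3)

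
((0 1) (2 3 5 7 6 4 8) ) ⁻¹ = (0 1) (2 8 4 6 7 5 3) 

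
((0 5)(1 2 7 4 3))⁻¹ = (0 5)(1 3 4 7 2)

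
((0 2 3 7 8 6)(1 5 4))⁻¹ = (0 6 8 7 3 2)(1 4 5)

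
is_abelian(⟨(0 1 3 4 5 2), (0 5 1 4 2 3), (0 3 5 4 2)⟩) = no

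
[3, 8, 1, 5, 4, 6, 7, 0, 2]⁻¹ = [7, 2, 8, 0, 4, 3, 5, 6, 1]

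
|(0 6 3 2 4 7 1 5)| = 8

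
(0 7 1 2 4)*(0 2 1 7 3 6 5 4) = (0 3 6 5 4 2)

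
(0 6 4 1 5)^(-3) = (0 4 5 6 1)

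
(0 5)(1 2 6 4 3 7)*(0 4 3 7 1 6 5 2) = (0 2 5 4 7 6 3 1)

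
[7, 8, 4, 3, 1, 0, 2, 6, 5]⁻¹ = [5, 4, 6, 3, 2, 8, 7, 0, 1]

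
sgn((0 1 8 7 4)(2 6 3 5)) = -1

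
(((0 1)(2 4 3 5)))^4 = ()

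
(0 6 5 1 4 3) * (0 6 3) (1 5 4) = (0 3 6 4) 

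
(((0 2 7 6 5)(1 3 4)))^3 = (0 6 2 5 7)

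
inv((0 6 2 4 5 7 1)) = (0 1 7 5 4 2 6)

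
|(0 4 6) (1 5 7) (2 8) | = 6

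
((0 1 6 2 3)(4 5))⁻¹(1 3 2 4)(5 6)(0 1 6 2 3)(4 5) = (0 3 5 6)(2 4)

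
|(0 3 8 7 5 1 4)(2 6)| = 14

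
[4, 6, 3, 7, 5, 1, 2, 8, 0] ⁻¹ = [8, 5, 6, 2, 0, 4, 1, 3, 7] 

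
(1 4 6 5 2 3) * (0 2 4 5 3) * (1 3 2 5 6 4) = (0 5 1 6 2)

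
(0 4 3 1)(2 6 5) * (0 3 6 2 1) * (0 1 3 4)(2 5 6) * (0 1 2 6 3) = (0 1 4 6 3 2 5)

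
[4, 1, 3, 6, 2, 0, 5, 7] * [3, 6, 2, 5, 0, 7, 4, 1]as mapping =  [0→0, 1→6, 2→5, 3→4, 4→2, 5→3, 6→7, 7→1]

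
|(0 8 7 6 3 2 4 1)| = 8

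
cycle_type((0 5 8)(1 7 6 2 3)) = 3.5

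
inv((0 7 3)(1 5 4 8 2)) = (0 3 7)(1 2 8 4 5)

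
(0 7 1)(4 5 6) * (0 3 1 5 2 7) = (1 3)(2 7 5 6 4)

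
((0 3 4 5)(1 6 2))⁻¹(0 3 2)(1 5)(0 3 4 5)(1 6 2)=(0 6)(1 3 4)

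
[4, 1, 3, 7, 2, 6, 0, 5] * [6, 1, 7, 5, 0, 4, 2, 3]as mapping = [0→0, 1→1, 2→5, 3→3, 4→7, 5→2, 6→6, 7→4]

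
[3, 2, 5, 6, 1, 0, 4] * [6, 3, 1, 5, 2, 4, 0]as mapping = [0→5, 1→1, 2→4, 3→0, 4→3, 5→6, 6→2]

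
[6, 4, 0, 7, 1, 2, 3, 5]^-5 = [6, 4, 0, 7, 1, 2, 3, 5]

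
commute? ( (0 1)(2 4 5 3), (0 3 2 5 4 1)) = no: (0 1)(2 4 5 3)*(0 3 2 5 4 1) = (1 3 5 2), (0 3 2 5 4 1)*(0 1)(2 4 5 3) = (0 2 3 4)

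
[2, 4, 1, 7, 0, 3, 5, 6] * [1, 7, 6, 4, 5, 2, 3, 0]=[6, 5, 7, 0, 1, 4, 2, 3]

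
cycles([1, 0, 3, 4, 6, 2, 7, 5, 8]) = (0 1)(2 3 4 6 7 5)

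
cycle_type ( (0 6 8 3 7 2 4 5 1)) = 9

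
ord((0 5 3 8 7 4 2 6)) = 8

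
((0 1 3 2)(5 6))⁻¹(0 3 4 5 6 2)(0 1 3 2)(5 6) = (0 1 2 4 6 5)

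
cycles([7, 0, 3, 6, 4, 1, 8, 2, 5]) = (0 7 2 3 6 8 5 1)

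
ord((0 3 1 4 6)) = 5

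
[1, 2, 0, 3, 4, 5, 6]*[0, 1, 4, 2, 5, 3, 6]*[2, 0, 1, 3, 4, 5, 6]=[0, 4, 2, 1, 5, 3, 6]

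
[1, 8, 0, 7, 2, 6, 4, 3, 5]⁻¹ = [2, 0, 4, 7, 6, 8, 5, 3, 1]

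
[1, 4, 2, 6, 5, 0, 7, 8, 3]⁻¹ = [5, 0, 2, 8, 1, 4, 3, 6, 7]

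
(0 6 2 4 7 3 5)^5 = (0 3 4 6 5 7 2)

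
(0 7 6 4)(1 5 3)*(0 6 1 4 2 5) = (0 7 1)(2 5 3 4 6)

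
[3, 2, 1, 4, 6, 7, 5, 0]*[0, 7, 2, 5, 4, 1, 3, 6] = [5, 2, 7, 4, 3, 6, 1, 0]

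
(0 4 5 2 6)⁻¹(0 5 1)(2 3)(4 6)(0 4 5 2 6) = (0 5)(1 4 2)(3 6)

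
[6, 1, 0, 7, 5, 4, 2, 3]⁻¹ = [2, 1, 6, 7, 5, 4, 0, 3]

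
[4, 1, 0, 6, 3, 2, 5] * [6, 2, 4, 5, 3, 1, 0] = [3, 2, 6, 0, 5, 4, 1]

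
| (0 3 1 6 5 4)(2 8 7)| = 6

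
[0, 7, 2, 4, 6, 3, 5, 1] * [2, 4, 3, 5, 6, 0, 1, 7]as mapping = [0→2, 1→7, 2→3, 3→6, 4→1, 5→5, 6→0, 7→4]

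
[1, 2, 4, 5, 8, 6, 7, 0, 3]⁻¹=[7, 0, 1, 8, 2, 3, 5, 6, 4]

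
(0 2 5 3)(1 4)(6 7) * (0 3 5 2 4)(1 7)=(0 4 7 6 1)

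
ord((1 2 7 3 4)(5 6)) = 10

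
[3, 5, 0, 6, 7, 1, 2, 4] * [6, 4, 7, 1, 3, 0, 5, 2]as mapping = [0→1, 1→0, 2→6, 3→5, 4→2, 5→4, 6→7, 7→3]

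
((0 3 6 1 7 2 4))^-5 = (0 6 7 4 3 1 2)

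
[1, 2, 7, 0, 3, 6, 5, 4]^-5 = [1, 2, 7, 0, 3, 6, 5, 4]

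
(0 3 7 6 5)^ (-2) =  (0 6 3 5 7)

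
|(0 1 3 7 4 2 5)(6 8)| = 14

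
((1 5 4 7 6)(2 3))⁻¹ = (1 6 7 4 5)(2 3)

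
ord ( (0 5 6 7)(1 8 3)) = 12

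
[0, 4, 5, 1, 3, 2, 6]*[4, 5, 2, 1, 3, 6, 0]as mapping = [0→4, 1→3, 2→6, 3→5, 4→1, 5→2, 6→0]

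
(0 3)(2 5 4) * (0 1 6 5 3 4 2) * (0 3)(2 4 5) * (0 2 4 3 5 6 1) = (0 6 4 5 3)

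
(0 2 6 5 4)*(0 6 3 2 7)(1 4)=(0 7)(1 4 6 5)(2 3)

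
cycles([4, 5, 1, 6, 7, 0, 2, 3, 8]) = (0 4 7 3 6 2 1 5)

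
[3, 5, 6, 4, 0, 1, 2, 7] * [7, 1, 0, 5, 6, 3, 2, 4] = [5, 3, 2, 6, 7, 1, 0, 4] 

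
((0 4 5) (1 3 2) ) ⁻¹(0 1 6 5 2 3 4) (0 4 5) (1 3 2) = (0 1 2 5 4 3 6) 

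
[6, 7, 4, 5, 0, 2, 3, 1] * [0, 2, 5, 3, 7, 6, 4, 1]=[4, 1, 7, 6, 0, 5, 3, 2]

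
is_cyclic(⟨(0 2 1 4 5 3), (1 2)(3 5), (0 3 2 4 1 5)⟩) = no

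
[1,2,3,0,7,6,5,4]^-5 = [3,0,1,2,7,6,5,4]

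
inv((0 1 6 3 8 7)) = (0 7 8 3 6 1)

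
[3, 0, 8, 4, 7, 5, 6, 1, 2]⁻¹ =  [1, 7, 8, 0, 3, 5, 6, 4, 2]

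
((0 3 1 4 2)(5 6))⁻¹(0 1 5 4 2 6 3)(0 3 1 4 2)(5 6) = (0 5 1 3 4 6 2)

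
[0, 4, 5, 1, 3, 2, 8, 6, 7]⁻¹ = [0, 3, 5, 4, 1, 2, 7, 8, 6]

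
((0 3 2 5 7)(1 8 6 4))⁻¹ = (0 7 5 2 3)(1 4 6 8)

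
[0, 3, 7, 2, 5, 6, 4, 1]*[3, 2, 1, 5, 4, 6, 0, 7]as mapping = [0→3, 1→5, 2→7, 3→1, 4→6, 5→0, 6→4, 7→2]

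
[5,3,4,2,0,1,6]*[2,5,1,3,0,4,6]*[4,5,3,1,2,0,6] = [2,1,4,5,3,0,6]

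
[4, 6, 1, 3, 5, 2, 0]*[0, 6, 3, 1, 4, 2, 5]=[4, 5, 6, 1, 2, 3, 0]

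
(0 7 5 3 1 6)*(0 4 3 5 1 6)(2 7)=(0 2 7 1)(3 6 4)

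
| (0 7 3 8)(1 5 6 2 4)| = 20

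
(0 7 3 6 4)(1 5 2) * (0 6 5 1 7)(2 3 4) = (2 7 4 6)(3 5)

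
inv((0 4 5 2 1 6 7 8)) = (0 8 7 6 1 2 5 4)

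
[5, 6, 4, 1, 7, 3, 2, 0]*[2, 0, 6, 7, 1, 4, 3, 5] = [4, 3, 1, 0, 5, 7, 6, 2]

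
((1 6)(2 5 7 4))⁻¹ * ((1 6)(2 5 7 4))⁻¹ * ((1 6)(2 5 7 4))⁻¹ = (1 6)(2 5 7 4)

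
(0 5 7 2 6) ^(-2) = (0 2 5 6 7) 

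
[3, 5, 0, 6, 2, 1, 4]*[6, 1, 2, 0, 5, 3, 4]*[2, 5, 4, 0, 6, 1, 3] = [2, 0, 3, 6, 4, 5, 1]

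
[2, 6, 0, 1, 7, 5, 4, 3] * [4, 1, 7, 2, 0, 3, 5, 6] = [7, 5, 4, 1, 6, 3, 0, 2]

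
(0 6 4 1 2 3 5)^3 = (0 1 5 4 3 6 2)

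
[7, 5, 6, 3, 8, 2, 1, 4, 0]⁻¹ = [8, 6, 5, 3, 7, 1, 2, 0, 4]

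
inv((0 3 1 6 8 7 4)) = (0 4 7 8 6 1 3)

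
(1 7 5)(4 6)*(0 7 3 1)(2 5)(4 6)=(0 7 2 5)(1 3)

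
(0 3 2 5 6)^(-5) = ()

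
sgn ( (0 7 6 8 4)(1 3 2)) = 1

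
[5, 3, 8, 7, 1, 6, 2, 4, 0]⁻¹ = [8, 4, 6, 1, 7, 0, 5, 3, 2]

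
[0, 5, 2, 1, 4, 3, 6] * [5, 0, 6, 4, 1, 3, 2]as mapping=[0→5, 1→3, 2→6, 3→0, 4→1, 5→4, 6→2]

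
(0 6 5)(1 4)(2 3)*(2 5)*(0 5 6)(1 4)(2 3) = (3 6)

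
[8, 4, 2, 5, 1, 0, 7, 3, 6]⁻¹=[5, 4, 2, 7, 1, 3, 8, 6, 0]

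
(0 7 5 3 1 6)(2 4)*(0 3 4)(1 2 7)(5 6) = (0 1 5 4 7 6 3 2)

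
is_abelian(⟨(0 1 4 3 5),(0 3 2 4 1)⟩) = no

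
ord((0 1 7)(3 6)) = 6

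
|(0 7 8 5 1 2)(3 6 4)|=6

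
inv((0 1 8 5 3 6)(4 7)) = (0 6 3 5 8 1)(4 7)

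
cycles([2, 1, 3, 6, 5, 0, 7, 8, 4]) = (0 2 3 6 7 8 4 5)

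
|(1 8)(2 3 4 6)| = 4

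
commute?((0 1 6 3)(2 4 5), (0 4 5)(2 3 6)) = no:(0 1 6 3)(2 4 5)*(0 4 5)(2 3 6) = (0 1 2 5 3 4), (0 4 5)(2 3 6)*(0 1 6 3)(2 4 5) = (0 5 1 6 4 2)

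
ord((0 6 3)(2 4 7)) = 3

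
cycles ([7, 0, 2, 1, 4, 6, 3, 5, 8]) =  (0 7 5 6 3 1)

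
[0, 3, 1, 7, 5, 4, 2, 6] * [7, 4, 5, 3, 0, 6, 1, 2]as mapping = [0→7, 1→3, 2→4, 3→2, 4→6, 5→0, 6→5, 7→1]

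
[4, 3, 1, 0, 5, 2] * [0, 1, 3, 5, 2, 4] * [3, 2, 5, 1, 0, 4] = [5, 4, 2, 3, 0, 1]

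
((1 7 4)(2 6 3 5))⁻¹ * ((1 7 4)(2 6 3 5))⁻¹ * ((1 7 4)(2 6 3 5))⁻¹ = (2 6 3 5)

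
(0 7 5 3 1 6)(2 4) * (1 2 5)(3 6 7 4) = (0 4 5 6)(1 7)(2 3)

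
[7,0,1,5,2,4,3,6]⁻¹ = [1,2,4,6,5,3,7,0]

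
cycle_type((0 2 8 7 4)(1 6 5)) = 3.5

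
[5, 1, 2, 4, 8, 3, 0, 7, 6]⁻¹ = [6, 1, 2, 5, 3, 0, 8, 7, 4]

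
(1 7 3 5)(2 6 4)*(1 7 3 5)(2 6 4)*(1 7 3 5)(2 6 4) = (1 5 3 7)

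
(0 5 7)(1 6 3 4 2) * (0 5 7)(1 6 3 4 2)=(0 7 5)(1 3 2 6 4)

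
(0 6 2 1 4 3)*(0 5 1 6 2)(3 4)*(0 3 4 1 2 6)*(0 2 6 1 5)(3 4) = (0 1 3)(4 5 6)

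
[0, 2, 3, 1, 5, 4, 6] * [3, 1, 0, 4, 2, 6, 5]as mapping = [0→3, 1→0, 2→4, 3→1, 4→6, 5→2, 6→5]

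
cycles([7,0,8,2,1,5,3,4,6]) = (0 7 4 1)(2 8 6 3)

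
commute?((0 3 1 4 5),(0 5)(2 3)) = no:(0 3 1 4 5) * (0 5)(2 3) = (0 2 3 1 4),(0 5)(2 3) * (0 3 1 4 5) = (1 4 5 3 2)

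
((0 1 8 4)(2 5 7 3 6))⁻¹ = (0 4 8 1)(2 6 3 7 5)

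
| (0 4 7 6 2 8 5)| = 7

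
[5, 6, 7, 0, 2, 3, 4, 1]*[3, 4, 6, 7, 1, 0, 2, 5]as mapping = [0→0, 1→2, 2→5, 3→3, 4→6, 5→7, 6→1, 7→4]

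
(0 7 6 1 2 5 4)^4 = (0 2 7 5 6 4 1)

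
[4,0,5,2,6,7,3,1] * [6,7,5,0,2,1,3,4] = [2,6,1,5,3,4,0,7]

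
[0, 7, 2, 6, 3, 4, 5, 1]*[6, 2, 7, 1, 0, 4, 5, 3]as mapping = [0→6, 1→3, 2→7, 3→5, 4→1, 5→0, 6→4, 7→2]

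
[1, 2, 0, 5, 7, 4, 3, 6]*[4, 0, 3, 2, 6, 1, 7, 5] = [0, 3, 4, 1, 5, 6, 2, 7]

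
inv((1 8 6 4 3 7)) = (1 7 3 4 6 8)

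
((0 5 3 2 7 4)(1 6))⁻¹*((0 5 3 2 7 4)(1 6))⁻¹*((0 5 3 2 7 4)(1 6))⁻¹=(0 2)(1 6)(3 4)(5 7)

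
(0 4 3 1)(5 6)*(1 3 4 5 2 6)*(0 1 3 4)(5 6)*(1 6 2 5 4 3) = (0 2 4)(1 6 5)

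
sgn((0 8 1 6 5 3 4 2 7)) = 1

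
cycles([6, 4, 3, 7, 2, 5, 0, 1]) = (0 6)(1 4 2 3 7)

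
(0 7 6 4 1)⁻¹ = (0 1 4 6 7)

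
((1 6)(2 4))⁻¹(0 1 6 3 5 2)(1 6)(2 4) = (0 6 1 3 5 4)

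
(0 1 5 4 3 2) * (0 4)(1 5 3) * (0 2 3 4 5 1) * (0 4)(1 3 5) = (0 3 5 2 1)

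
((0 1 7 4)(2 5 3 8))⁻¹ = (0 4 7 1)(2 8 3 5)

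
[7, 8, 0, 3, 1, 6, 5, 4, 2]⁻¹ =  [2, 4, 8, 3, 7, 6, 5, 0, 1]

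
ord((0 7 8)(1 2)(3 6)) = 6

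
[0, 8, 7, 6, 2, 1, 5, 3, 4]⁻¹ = [0, 5, 4, 7, 8, 6, 3, 2, 1]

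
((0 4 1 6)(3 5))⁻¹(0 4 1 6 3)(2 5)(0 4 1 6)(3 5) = (0 5 4 1 6)(2 3)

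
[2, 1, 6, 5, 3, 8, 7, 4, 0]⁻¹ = [8, 1, 0, 4, 7, 3, 2, 6, 5]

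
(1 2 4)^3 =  ()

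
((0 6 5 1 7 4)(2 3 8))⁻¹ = (0 4 7 1 5 6)(2 8 3)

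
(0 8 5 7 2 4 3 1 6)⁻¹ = (0 6 1 3 4 2 7 5 8)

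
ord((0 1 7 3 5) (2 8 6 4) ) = 20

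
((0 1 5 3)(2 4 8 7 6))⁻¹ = (0 3 5 1)(2 6 7 8 4)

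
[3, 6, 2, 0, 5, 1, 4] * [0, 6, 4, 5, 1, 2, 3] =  [5, 3, 4, 0, 2, 6, 1]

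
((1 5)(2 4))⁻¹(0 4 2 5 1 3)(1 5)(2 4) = (0 2 4 1 5 3)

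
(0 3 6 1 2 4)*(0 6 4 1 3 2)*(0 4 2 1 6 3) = (0 1 4 3 2 6)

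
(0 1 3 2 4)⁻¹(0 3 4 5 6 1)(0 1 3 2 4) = (0 5 6 3 1 2)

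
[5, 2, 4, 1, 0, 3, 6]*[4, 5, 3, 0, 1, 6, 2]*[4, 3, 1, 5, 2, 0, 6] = [6, 5, 3, 0, 2, 4, 1]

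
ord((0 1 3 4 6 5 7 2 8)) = 9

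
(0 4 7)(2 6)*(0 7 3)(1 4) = (0 1 4 3)(2 6)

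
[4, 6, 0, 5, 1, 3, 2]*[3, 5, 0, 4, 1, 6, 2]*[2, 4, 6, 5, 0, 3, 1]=[4, 6, 5, 1, 3, 0, 2]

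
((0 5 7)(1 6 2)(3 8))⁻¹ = (0 7 5)(1 2 6)(3 8)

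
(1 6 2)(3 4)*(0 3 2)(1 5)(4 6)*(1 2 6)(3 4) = (0 4 6)(1 3)(2 5)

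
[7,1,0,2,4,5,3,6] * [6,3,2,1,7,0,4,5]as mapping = [0→5,1→3,2→6,3→2,4→7,5→0,6→1,7→4]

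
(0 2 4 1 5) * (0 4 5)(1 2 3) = (0 3 1)(2 5 4)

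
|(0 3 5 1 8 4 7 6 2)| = 9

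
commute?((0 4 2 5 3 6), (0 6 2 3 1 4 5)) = no:(0 4 2 5 3 6)*(0 6 2 3 1 4 5) = (0 5 1 4 3 2), (0 6 2 3 1 4 5)*(0 4 2 5 3 6) = (1 2 6 5 4 3)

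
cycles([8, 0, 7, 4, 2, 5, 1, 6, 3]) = (0 8 3 4 2 7 6 1)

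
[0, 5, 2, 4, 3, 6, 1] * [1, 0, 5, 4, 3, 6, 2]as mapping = [0→1, 1→6, 2→5, 3→3, 4→4, 5→2, 6→0]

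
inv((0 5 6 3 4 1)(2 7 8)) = (0 1 4 3 6 5)(2 8 7)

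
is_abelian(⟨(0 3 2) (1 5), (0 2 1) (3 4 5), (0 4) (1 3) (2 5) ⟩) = no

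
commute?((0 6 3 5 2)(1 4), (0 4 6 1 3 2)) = no:(0 6 3 5 2)(1 4)*(0 4 6 1 3 2) = (0 1 6 2 4 3 5), (0 4 6 1 3 2)*(0 6 3 5 2)(1 4) = (0 1 5 2 6 4 3)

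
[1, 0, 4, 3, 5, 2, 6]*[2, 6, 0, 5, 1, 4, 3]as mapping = [0→6, 1→2, 2→1, 3→5, 4→4, 5→0, 6→3]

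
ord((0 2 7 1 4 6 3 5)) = 8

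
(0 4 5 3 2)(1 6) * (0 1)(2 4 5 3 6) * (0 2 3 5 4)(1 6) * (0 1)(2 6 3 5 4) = (0 2 3 1 5)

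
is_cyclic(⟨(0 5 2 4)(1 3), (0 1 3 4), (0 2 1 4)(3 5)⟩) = no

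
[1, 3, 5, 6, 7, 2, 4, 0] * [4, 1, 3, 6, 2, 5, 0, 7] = [1, 6, 5, 0, 7, 3, 2, 4]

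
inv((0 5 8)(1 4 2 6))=(0 8 5)(1 6 2 4)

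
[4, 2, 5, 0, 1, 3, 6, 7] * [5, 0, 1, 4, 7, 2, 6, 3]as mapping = [0→7, 1→1, 2→2, 3→5, 4→0, 5→4, 6→6, 7→3]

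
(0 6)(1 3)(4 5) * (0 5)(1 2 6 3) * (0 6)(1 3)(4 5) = (0 1 3 2)(4 6)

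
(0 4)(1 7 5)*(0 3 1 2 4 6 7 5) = (0 6 7)(1 5 2 4 3)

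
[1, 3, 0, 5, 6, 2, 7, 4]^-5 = [0, 1, 2, 3, 6, 5, 7, 4]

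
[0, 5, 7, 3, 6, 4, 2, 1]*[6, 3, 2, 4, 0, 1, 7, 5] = [6, 1, 5, 4, 7, 0, 2, 3]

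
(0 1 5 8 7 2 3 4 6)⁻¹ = (0 6 4 3 2 7 8 5 1)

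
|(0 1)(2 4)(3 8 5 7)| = 4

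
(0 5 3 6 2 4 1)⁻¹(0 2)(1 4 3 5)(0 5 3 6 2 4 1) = (0 1 6 3)(4 5)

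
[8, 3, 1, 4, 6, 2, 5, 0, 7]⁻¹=[7, 2, 5, 1, 3, 6, 4, 8, 0]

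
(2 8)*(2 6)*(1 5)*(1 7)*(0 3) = (0 3)(1 5 7)(2 8 6)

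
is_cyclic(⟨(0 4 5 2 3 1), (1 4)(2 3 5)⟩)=no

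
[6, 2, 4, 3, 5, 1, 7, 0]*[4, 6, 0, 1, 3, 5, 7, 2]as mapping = [0→7, 1→0, 2→3, 3→1, 4→5, 5→6, 6→2, 7→4]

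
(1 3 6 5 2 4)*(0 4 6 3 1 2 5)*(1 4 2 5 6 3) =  (0 2 3 1 4 5 6)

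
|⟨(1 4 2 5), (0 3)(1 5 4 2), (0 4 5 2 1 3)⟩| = 720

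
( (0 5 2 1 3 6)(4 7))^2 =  (0 2 3)(1 6 5)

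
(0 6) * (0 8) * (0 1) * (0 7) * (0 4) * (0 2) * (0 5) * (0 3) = (0 6 8 1 7 4 2 5 3)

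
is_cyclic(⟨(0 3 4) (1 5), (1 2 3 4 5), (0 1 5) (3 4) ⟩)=no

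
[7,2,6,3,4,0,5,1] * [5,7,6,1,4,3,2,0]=[0,6,2,1,4,5,3,7]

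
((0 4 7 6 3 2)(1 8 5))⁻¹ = (0 2 3 6 7 4)(1 5 8)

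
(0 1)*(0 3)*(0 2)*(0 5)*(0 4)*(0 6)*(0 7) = (0 1 3 2 5 4 6 7)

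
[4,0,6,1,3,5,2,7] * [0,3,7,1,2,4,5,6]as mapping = [0→2,1→0,2→5,3→3,4→1,5→4,6→7,7→6]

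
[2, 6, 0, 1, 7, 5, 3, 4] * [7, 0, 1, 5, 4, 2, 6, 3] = [1, 6, 7, 0, 3, 2, 5, 4] 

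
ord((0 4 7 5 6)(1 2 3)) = 15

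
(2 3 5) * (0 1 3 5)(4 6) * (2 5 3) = (0 1 2 3)(4 6)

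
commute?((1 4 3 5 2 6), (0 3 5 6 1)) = no:(1 4 3 5 2 6)*(0 3 5 6 1) = (0 3 6)(1 4 5 2), (0 3 5 6 1)*(1 4 3 5 2 6) = (0 5 1)(2 6 4 3)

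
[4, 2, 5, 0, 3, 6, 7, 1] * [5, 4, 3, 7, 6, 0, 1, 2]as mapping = [0→6, 1→3, 2→0, 3→5, 4→7, 5→1, 6→2, 7→4]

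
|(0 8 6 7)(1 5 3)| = 12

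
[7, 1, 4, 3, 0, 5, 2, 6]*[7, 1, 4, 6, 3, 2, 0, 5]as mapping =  [0→5, 1→1, 2→3, 3→6, 4→7, 5→2, 6→4, 7→0]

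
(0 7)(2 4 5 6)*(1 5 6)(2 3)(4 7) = (0 4 6 3 2 7)(1 5)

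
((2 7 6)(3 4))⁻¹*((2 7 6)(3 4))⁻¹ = (2 7 6)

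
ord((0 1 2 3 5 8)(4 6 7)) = 6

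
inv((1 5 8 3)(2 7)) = (1 3 8 5)(2 7)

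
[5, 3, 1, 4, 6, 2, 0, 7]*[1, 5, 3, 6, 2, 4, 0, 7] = [4, 6, 5, 2, 0, 3, 1, 7]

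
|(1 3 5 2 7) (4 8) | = 10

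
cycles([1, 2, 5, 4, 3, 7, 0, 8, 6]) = (0 1 2 5 7 8 6)(3 4)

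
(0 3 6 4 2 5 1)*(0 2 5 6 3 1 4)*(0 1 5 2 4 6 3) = (0 5 6 1 4 2 3)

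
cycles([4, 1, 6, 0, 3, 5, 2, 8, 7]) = (0 4 3)(2 6)(7 8)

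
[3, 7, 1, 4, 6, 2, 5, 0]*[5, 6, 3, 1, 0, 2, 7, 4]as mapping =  [0→1, 1→4, 2→6, 3→0, 4→7, 5→3, 6→2, 7→5]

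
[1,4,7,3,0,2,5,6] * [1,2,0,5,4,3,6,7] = [2,4,7,5,1,0,3,6]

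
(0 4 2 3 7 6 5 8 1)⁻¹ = (0 1 8 5 6 7 3 2 4)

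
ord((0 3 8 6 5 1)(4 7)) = 6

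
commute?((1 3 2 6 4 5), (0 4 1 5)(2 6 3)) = no:(1 3 2 6 4 5) * (0 4 1 5)(2 6 3) = (0 4)(1 2 3 6), (0 4 1 5)(2 6 3) * (1 3 2 6 4 5) = (0 5)(2 4 3 6)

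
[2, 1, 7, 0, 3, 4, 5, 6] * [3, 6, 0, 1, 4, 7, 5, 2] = [0, 6, 2, 3, 1, 4, 7, 5]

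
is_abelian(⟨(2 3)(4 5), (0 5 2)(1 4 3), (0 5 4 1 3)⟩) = no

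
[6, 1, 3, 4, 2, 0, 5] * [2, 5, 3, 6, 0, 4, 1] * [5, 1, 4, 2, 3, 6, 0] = [1, 6, 0, 5, 2, 4, 3]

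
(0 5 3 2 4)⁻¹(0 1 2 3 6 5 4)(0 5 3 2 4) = (0 5 1 4 2 6 3)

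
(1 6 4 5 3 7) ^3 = (1 5) (3 6) (4 7) 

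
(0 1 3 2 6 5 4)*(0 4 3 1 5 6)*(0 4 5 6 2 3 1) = (0 6 2 4 5 1)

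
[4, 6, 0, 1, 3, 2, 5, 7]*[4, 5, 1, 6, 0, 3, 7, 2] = [0, 7, 4, 5, 6, 1, 3, 2]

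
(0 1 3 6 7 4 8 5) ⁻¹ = (0 5 8 4 7 6 3 1) 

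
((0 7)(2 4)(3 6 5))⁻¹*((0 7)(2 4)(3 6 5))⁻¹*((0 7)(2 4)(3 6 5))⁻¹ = (0 7)(2 4)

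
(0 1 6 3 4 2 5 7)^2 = (0 6 4 5)(1 3 2 7)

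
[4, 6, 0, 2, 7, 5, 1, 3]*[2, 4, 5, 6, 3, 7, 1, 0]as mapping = [0→3, 1→1, 2→2, 3→5, 4→0, 5→7, 6→4, 7→6]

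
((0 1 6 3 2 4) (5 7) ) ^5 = (0 4 2 3 6 1) (5 7) 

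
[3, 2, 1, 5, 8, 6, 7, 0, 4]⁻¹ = [7, 2, 1, 0, 8, 3, 5, 6, 4]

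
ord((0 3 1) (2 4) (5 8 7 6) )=12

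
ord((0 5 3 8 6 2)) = 6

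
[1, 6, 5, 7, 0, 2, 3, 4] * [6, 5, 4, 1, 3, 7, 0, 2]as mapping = [0→5, 1→0, 2→7, 3→2, 4→6, 5→4, 6→1, 7→3]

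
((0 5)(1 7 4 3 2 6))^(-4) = (1 4 2)(3 6 7)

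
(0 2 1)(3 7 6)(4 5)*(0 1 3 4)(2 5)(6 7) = (0 5)(2 3 6 4)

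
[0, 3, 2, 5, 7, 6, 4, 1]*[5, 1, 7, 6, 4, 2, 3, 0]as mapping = [0→5, 1→6, 2→7, 3→2, 4→0, 5→3, 6→4, 7→1]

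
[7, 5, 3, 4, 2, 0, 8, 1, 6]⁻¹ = [5, 7, 4, 2, 3, 1, 8, 0, 6]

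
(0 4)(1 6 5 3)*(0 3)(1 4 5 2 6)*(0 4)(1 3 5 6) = (0 6 2 1 3)(4 5)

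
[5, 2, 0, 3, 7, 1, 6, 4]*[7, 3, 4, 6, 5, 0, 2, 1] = [0, 4, 7, 6, 1, 3, 2, 5]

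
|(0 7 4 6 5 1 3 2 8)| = 9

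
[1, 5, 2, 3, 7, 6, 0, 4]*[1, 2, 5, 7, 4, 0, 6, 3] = [2, 0, 5, 7, 3, 6, 1, 4]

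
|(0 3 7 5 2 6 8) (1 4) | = 14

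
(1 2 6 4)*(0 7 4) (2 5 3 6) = (0 7 4 1 5 3 6) 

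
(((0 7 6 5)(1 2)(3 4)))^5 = (0 7 6 5)(1 2)(3 4)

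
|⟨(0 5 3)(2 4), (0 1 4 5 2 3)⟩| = 720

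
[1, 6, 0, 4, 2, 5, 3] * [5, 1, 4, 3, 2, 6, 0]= [1, 0, 5, 2, 4, 6, 3]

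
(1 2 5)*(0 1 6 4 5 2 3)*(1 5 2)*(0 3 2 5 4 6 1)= (0 4 5 1 2)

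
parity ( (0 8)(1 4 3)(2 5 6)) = odd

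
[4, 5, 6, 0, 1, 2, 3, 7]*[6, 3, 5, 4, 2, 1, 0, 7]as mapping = [0→2, 1→1, 2→0, 3→6, 4→3, 5→5, 6→4, 7→7]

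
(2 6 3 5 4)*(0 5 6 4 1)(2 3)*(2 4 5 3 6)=(0 3 2 5 1)(4 6)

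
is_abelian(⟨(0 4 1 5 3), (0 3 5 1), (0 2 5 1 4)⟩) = no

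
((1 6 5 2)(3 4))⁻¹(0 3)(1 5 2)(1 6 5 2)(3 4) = (0 4)(1 6 2)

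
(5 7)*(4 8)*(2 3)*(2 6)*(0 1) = (0 1)(2 3 6)(4 8)(5 7)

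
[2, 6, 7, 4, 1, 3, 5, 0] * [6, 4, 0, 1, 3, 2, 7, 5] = [0, 7, 5, 3, 4, 1, 2, 6]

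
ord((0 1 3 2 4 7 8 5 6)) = 9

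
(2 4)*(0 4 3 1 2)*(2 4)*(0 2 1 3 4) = (0 1) (2 4) 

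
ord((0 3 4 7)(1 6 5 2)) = 4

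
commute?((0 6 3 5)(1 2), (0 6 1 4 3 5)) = no:(0 6 3 5)(1 2)*(0 6 1 4 3 5) = (0 1 2 4 3)(5 6), (0 6 1 4 3 5)*(0 6 3 5)(1 2) = (0 3)(1 4 5 6 2)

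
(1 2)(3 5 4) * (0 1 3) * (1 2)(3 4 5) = (0 2 4)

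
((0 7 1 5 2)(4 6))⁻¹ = (0 2 5 1 7)(4 6)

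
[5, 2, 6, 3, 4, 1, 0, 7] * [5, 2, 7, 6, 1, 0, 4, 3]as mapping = [0→0, 1→7, 2→4, 3→6, 4→1, 5→2, 6→5, 7→3]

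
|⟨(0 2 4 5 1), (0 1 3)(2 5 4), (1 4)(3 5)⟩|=360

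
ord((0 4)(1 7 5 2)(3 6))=4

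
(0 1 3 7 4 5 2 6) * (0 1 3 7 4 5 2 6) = (0 3 4 2)(1 7 5 6)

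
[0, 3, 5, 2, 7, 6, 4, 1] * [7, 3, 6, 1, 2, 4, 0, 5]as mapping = [0→7, 1→1, 2→4, 3→6, 4→5, 5→0, 6→2, 7→3]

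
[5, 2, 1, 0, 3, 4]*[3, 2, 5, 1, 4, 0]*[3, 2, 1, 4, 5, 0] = [3, 0, 1, 4, 2, 5]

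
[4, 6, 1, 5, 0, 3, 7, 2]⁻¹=[4, 2, 7, 5, 0, 3, 1, 6]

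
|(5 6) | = 2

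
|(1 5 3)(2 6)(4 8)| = 6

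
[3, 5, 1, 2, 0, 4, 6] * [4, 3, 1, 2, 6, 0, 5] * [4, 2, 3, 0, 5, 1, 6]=[3, 4, 0, 2, 5, 6, 1]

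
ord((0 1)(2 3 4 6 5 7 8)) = 14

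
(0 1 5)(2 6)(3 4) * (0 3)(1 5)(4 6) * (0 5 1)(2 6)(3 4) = (0 1)(2 3)(4 5)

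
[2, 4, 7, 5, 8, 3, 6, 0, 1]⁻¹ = [7, 8, 0, 5, 1, 3, 6, 2, 4]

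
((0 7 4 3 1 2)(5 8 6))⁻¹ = (0 2 1 3 4 7)(5 6 8)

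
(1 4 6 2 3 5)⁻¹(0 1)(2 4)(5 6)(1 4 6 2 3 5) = (0 4)(1 2)(3 6)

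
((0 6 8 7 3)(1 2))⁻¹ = (0 3 7 8 6)(1 2)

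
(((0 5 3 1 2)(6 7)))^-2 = (0 1 5 2 3)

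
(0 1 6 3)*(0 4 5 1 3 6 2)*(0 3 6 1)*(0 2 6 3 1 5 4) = (0 3) (1 6 5 2) 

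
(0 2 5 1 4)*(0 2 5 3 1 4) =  (0 5 4 2 3 1)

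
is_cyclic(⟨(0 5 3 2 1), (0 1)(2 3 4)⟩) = no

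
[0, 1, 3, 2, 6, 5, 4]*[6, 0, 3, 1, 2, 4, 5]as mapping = [0→6, 1→0, 2→1, 3→3, 4→5, 5→4, 6→2]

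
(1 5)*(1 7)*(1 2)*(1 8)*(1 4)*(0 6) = (0 6)(1 5 7 2 8 4)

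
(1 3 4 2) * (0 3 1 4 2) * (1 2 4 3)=(0 1 2 3 4)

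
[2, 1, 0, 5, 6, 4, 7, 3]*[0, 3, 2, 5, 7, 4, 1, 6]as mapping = [0→2, 1→3, 2→0, 3→4, 4→1, 5→7, 6→6, 7→5]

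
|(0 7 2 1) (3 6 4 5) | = 4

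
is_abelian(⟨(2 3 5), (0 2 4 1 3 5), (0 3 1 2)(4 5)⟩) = no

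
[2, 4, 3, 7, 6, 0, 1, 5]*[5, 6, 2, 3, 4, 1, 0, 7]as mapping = [0→2, 1→4, 2→3, 3→7, 4→0, 5→5, 6→6, 7→1]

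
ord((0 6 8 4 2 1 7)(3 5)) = 14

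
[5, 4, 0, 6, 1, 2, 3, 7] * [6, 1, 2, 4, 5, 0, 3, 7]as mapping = [0→0, 1→5, 2→6, 3→3, 4→1, 5→2, 6→4, 7→7]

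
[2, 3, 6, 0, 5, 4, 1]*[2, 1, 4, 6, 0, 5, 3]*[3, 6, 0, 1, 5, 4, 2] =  [5, 2, 1, 0, 4, 3, 6] 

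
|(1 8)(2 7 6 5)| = 4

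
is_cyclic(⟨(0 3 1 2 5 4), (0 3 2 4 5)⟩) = no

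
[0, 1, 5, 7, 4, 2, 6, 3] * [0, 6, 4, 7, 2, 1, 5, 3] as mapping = [0→0, 1→6, 2→1, 3→3, 4→2, 5→4, 6→5, 7→7] 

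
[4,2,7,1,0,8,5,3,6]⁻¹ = [4,3,1,7,0,6,8,2,5]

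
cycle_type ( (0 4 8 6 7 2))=6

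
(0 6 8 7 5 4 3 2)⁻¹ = (0 2 3 4 5 7 8 6)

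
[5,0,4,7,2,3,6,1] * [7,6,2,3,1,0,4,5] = [0,7,1,5,2,3,4,6]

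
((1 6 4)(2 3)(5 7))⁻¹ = (1 4 6)(2 3)(5 7)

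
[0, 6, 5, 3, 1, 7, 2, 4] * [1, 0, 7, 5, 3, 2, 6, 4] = [1, 6, 2, 5, 0, 4, 7, 3]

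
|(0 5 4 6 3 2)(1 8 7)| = 6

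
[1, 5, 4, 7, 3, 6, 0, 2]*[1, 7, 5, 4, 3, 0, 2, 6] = [7, 0, 3, 6, 4, 2, 1, 5]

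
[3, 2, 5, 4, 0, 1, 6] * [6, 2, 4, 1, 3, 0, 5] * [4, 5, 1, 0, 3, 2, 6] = [5, 3, 4, 0, 6, 1, 2]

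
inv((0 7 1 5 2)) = (0 2 5 1 7)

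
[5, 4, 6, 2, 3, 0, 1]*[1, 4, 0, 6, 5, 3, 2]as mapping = [0→3, 1→5, 2→2, 3→0, 4→6, 5→1, 6→4]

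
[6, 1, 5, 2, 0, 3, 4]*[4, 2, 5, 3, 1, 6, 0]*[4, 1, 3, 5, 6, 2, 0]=[4, 3, 0, 2, 6, 5, 1]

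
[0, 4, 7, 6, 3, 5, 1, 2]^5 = [0, 4, 7, 6, 3, 5, 1, 2]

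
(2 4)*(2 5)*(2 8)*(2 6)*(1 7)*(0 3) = (0 3)(1 7)(2 4 5 8 6)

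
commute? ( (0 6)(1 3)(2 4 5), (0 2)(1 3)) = no: (0 6)(1 3)(2 4 5) * (0 2)(1 3) = (0 6 2 4 5), (0 2)(1 3) * (0 6)(1 3)(2 4 5) = (0 4 5 2 6)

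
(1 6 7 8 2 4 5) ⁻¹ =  (1 5 4 2 8 7 6) 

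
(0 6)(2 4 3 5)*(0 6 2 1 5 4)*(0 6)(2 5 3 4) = (0 5 1 3 2 6)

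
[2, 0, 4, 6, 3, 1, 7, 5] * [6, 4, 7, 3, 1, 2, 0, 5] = [7, 6, 1, 0, 3, 4, 5, 2]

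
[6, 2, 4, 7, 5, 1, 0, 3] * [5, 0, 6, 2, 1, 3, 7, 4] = [7, 6, 1, 4, 3, 0, 5, 2]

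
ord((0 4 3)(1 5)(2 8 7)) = 6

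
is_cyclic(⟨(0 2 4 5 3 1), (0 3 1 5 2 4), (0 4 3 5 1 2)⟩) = no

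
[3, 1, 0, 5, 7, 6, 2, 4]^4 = [2, 1, 6, 0, 4, 3, 5, 7]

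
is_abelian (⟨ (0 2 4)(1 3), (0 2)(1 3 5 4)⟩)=no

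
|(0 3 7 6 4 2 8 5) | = 8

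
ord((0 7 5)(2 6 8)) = 3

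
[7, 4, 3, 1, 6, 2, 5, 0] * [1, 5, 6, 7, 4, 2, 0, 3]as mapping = [0→3, 1→4, 2→7, 3→5, 4→0, 5→6, 6→2, 7→1]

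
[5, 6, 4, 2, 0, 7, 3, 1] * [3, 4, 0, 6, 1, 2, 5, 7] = [2, 5, 1, 0, 3, 7, 6, 4]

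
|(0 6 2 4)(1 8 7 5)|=4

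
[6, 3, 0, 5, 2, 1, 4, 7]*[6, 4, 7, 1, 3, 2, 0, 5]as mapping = [0→0, 1→1, 2→6, 3→2, 4→7, 5→4, 6→3, 7→5]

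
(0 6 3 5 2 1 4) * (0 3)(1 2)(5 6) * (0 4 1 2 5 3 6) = (0 3)(2 5)(4 6)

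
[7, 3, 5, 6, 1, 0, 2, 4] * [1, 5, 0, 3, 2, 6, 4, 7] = [7, 3, 6, 4, 5, 1, 0, 2]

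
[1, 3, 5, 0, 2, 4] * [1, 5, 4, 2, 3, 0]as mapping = [0→5, 1→2, 2→0, 3→1, 4→4, 5→3]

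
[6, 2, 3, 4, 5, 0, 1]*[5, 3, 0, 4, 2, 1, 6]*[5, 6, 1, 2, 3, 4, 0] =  [0, 5, 3, 1, 6, 4, 2]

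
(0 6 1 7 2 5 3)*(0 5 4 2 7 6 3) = (0 3 5)(1 6)(2 4)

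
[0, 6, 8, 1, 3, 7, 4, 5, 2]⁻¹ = [0, 3, 8, 4, 6, 7, 1, 5, 2]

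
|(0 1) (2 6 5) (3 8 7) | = 6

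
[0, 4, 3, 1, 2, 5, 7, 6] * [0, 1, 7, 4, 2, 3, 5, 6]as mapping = [0→0, 1→2, 2→4, 3→1, 4→7, 5→3, 6→6, 7→5]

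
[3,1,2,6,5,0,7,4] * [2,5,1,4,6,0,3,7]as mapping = [0→4,1→5,2→1,3→3,4→0,5→2,6→7,7→6]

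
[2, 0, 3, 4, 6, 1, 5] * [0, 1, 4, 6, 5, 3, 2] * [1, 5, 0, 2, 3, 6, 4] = [3, 1, 4, 6, 0, 5, 2]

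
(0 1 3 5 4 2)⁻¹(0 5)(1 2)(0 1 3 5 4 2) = (0 3)(1 4)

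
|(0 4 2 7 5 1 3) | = 7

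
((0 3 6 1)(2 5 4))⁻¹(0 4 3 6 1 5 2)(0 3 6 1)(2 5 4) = (0 4 5 3 2 6 1)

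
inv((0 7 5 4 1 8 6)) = (0 6 8 1 4 5 7)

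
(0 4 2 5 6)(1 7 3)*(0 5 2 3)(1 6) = (0 4 3 6 5 1 7)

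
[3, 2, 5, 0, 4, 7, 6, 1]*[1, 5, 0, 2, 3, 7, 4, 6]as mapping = [0→2, 1→0, 2→7, 3→1, 4→3, 5→6, 6→4, 7→5]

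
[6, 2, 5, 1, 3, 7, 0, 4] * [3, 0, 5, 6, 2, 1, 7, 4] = [7, 5, 1, 0, 6, 4, 3, 2]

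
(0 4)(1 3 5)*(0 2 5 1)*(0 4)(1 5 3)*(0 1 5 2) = (0 1 5 4)(2 3)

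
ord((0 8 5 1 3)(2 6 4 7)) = 20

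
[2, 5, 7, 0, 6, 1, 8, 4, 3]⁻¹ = [3, 5, 0, 8, 7, 1, 4, 2, 6]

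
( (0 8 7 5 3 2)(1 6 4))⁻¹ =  (0 2 3 5 7 8)(1 4 6)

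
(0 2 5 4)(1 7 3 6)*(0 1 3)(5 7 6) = (0 2 7)(1 6 3 5 4)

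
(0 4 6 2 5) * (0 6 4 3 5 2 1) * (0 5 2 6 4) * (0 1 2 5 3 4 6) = (0 4 1 3 5 6 2)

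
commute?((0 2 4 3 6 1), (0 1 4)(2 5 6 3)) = no:(0 2 4 3 6 1)*(0 1 4)(2 5 6 3) = (0 5 6 4 2), (0 1 4)(2 5 6 3)*(0 2 4 3 6 1) = (1 3 4 2 5)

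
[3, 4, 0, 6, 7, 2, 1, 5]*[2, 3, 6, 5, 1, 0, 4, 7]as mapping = [0→5, 1→1, 2→2, 3→4, 4→7, 5→6, 6→3, 7→0]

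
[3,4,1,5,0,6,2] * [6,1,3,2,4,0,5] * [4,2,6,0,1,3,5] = [6,1,2,4,5,3,0]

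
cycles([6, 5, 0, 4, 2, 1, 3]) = (0 6 3 4 2)(1 5)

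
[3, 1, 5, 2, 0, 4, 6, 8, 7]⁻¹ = [4, 1, 3, 0, 5, 2, 6, 8, 7]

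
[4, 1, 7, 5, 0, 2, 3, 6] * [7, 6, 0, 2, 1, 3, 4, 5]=[1, 6, 5, 3, 7, 0, 2, 4] 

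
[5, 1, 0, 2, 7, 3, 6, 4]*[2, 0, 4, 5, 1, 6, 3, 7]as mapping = [0→6, 1→0, 2→2, 3→4, 4→7, 5→5, 6→3, 7→1]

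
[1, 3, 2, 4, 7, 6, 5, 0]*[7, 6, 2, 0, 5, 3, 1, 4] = [6, 0, 2, 5, 4, 1, 3, 7]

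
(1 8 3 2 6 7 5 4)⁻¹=(1 4 5 7 6 2 3 8)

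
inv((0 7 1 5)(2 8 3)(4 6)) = (0 5 1 7)(2 3 8)(4 6)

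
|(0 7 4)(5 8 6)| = 3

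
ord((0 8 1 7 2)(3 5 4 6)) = 20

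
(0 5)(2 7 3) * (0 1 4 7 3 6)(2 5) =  (0 2 3 5 1 4 7 6)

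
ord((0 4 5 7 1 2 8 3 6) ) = 9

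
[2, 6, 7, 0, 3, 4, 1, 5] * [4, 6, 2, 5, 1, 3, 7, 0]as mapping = [0→2, 1→7, 2→0, 3→4, 4→5, 5→1, 6→6, 7→3]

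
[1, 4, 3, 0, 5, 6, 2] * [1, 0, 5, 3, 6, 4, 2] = [0, 6, 3, 1, 4, 2, 5]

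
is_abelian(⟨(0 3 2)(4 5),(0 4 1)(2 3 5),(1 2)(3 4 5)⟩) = no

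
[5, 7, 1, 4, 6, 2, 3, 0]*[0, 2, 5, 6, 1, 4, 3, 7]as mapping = [0→4, 1→7, 2→2, 3→1, 4→3, 5→5, 6→6, 7→0]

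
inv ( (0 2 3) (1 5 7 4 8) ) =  (0 3 2) (1 8 4 7 5) 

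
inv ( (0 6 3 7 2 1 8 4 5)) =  (0 5 4 8 1 2 7 3 6)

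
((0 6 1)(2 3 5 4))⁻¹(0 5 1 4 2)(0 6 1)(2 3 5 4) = (0 2 3 6 4)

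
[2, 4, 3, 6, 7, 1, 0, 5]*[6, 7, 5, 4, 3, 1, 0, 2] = [5, 3, 4, 0, 2, 7, 6, 1]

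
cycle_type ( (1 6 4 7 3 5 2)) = 7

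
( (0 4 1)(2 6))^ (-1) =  (0 1 4)(2 6)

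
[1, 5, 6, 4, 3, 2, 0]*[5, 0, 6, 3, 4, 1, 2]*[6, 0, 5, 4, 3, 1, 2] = [6, 0, 5, 3, 4, 2, 1]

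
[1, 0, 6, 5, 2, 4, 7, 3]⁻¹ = [1, 0, 4, 7, 5, 3, 2, 6]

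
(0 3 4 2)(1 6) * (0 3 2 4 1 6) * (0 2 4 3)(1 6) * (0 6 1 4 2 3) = (0 2 6 4)(1 3)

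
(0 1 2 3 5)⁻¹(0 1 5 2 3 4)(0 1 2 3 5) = (0 3 5 4 1 2)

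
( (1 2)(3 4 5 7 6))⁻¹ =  (1 2)(3 6 7 5 4)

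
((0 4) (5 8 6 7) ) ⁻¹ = (0 4) (5 7 6 8) 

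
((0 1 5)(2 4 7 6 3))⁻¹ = (0 5 1)(2 3 6 7 4)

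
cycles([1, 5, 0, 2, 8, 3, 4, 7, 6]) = (0 1 5 3 2)(4 8 6)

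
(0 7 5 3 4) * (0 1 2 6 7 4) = (0 4 1 2 6 7 5 3)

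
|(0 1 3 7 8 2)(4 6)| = 6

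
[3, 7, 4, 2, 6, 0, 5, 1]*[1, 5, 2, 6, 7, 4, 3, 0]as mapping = [0→6, 1→0, 2→7, 3→2, 4→3, 5→1, 6→4, 7→5]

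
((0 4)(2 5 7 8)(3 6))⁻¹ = (0 4)(2 8 7 5)(3 6)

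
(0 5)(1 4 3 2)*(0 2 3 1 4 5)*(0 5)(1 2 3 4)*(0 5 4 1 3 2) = (0 4)(1 5 2 3)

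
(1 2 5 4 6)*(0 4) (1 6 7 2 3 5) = (0 4 7 2 1 3 5) 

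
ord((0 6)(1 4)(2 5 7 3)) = 4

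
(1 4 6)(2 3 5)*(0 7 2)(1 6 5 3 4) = (0 7 2 4 5)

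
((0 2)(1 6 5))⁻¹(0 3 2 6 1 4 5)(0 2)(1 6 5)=(0 5 6 4 1 2 3)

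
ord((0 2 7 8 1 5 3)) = 7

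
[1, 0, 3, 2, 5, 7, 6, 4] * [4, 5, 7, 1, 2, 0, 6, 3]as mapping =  [0→5, 1→4, 2→1, 3→7, 4→0, 5→3, 6→6, 7→2]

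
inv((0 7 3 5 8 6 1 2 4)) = (0 4 2 1 6 8 5 3 7)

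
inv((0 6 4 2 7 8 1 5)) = (0 5 1 8 7 2 4 6)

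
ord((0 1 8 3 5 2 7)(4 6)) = 14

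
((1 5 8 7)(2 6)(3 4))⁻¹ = (1 7 8 5)(2 6)(3 4)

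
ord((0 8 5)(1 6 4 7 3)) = 15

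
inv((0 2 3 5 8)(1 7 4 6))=(0 8 5 3 2)(1 6 4 7)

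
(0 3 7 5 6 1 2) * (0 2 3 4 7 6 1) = (0 4 7 5 1 3 6)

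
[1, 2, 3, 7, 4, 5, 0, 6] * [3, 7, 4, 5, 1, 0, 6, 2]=[7, 4, 5, 2, 1, 0, 3, 6]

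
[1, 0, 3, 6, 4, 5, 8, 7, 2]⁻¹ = [1, 0, 8, 2, 4, 5, 3, 7, 6]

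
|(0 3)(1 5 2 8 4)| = 10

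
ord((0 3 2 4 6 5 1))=7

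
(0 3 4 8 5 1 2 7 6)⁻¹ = (0 6 7 2 1 5 8 4 3)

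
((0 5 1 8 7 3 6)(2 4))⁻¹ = (0 6 3 7 8 1 5)(2 4)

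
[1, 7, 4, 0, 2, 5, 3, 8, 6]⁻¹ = [3, 0, 4, 6, 2, 5, 8, 1, 7]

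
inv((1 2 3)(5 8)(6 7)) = (1 3 2)(5 8)(6 7)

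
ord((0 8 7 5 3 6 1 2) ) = 8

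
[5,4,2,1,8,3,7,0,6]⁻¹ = [7,3,2,5,1,0,8,6,4]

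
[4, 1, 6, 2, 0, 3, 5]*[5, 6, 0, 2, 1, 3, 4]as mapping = [0→1, 1→6, 2→4, 3→0, 4→5, 5→2, 6→3]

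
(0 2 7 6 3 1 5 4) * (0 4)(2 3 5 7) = (0 3 1 7 6 5)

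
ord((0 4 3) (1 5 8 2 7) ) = 15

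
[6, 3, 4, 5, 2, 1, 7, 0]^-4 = [7, 5, 2, 1, 4, 3, 0, 6]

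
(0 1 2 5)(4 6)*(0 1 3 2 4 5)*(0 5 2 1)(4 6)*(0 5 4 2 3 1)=(0 1 6 3)(2 4)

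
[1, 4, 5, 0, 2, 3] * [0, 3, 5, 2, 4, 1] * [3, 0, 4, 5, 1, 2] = [5, 1, 0, 3, 2, 4]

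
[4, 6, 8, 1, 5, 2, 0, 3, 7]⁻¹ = [6, 3, 5, 7, 0, 4, 1, 8, 2]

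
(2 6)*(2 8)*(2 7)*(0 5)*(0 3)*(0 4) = (0 5 3 4)(2 6 8 7)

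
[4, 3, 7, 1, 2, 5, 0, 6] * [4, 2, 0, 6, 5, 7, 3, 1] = [5, 6, 1, 2, 0, 7, 4, 3]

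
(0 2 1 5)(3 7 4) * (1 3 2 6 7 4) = (0 6 7 1 5)(2 3 4)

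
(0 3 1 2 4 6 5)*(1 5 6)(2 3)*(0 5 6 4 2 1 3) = (0 1)(3 6 4)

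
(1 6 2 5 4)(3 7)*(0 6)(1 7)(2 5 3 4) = (0 6 5 2 3 1)(4 7)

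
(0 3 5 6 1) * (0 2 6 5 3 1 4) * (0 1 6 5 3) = (0 6 4 1 2 5 3)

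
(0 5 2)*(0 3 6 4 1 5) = (1 5 2 3 6 4)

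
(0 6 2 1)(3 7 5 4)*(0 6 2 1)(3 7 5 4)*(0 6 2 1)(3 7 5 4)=(0 1 2 6)(3 4 5 7)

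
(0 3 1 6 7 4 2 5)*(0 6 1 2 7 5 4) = (0 3 2 4 7)(5 6)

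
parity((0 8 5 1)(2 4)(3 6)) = odd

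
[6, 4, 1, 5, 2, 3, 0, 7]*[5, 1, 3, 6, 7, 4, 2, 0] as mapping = [0→2, 1→7, 2→1, 3→4, 4→3, 5→6, 6→5, 7→0] 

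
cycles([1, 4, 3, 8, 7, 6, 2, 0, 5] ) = (0 1 4 7) (2 3 8 5 6) 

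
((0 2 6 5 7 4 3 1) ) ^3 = (0 5 3 2 7 1 6 4) 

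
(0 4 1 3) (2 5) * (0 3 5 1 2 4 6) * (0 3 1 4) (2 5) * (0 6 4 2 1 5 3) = (0 4 3 5 6) 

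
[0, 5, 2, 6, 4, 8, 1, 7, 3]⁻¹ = [0, 6, 2, 8, 4, 1, 3, 7, 5]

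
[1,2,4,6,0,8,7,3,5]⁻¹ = [4,0,1,7,2,8,3,6,5]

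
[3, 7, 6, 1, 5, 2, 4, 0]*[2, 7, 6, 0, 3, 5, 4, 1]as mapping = [0→0, 1→1, 2→4, 3→7, 4→5, 5→6, 6→3, 7→2]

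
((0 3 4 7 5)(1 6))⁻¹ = (0 5 7 4 3)(1 6)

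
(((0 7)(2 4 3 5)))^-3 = (0 7)(2 4 3 5)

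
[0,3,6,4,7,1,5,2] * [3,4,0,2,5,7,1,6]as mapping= [0→3,1→2,2→1,3→5,4→6,5→4,6→7,7→0]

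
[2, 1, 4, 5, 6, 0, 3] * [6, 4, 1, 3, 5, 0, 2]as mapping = [0→1, 1→4, 2→5, 3→0, 4→2, 5→6, 6→3]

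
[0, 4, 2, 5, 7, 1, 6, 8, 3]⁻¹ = [0, 5, 2, 8, 1, 3, 6, 4, 7]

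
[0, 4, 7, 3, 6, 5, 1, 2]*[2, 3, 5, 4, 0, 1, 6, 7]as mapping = [0→2, 1→0, 2→7, 3→4, 4→6, 5→1, 6→3, 7→5]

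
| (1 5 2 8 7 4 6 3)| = 8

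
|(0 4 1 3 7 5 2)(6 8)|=14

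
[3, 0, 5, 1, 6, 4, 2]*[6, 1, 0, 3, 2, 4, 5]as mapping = [0→3, 1→6, 2→4, 3→1, 4→5, 5→2, 6→0]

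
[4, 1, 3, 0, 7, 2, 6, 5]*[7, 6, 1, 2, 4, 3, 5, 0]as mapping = [0→4, 1→6, 2→2, 3→7, 4→0, 5→1, 6→5, 7→3]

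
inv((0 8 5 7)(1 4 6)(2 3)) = (0 7 5 8)(1 6 4)(2 3)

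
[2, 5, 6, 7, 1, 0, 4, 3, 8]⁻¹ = [5, 4, 0, 7, 6, 1, 2, 3, 8]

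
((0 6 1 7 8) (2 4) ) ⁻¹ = (0 8 7 1 6) (2 4) 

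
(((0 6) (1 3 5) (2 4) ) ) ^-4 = (1 5 3) 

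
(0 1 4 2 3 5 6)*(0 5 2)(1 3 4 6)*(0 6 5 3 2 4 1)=(0 2 1 5)(3 4 6)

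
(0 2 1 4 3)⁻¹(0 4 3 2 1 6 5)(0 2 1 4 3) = (0 1 4 6 5 2 3)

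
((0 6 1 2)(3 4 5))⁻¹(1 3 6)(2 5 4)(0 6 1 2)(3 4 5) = (0 3 5)(1 2 4)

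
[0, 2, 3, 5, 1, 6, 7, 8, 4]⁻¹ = [0, 4, 1, 2, 8, 3, 5, 6, 7]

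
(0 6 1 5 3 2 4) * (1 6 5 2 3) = (0 5 1 2 4)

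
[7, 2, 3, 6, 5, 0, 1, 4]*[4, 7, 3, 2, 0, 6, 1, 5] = [5, 3, 2, 1, 6, 4, 7, 0]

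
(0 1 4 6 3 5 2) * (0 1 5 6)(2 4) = (0 5 4)(1 2)(3 6)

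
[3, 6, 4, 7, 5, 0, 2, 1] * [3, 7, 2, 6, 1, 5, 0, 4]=[6, 0, 1, 4, 5, 3, 2, 7]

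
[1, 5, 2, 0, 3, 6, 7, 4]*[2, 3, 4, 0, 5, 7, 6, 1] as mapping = [0→3, 1→7, 2→4, 3→2, 4→0, 5→6, 6→1, 7→5] 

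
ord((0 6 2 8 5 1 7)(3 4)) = 14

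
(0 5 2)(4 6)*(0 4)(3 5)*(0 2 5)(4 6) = (0 3)(2 6)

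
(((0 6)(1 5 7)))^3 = (0 6)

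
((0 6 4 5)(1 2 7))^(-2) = (0 4)(1 2 7)(5 6)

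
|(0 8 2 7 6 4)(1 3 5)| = 6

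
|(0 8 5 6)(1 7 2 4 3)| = 20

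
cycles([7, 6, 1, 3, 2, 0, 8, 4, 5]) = (0 7 4 2 1 6 8 5)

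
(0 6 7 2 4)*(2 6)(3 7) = (0 2 4)(3 7 6)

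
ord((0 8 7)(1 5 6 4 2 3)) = 6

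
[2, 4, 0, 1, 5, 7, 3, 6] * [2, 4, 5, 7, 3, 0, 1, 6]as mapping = [0→5, 1→3, 2→2, 3→4, 4→0, 5→6, 6→7, 7→1]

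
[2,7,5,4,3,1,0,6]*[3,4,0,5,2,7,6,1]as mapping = [0→0,1→1,2→7,3→2,4→5,5→4,6→3,7→6]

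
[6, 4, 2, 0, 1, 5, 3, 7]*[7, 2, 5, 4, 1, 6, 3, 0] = [3, 1, 5, 7, 2, 6, 4, 0]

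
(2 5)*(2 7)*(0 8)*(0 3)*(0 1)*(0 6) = (0 8 3 1 6)(2 5 7)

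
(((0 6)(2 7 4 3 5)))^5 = (0 6)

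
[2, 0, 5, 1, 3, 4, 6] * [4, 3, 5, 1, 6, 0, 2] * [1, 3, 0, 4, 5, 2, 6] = [2, 5, 1, 4, 3, 6, 0]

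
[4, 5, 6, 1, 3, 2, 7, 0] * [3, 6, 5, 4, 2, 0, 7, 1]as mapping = [0→2, 1→0, 2→7, 3→6, 4→4, 5→5, 6→1, 7→3]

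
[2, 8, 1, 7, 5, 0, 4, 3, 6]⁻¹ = [5, 2, 0, 7, 6, 4, 8, 3, 1]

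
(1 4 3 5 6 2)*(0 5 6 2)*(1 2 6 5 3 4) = (0 3 5 6) 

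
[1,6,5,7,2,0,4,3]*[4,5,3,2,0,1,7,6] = [5,7,1,6,3,4,0,2]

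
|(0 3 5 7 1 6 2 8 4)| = 9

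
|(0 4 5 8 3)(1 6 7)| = 15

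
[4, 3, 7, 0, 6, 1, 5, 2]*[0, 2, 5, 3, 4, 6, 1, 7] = [4, 3, 7, 0, 1, 2, 6, 5]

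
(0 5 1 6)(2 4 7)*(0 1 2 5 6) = (0 6 1)(2 4 7 5)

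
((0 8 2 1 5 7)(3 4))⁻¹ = (0 7 5 1 2 8)(3 4)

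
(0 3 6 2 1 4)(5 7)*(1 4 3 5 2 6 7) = (0 5 1 3 7 2 4)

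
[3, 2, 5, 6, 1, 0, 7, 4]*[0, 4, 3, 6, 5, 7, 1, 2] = [6, 3, 7, 1, 4, 0, 2, 5]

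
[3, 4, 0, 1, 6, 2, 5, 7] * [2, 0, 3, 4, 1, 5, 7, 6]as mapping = [0→4, 1→1, 2→2, 3→0, 4→7, 5→3, 6→5, 7→6]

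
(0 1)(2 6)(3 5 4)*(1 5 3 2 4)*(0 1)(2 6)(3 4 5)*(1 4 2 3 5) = (0 5)(1 4 6)(2 3)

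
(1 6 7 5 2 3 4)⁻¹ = (1 4 3 2 5 7 6)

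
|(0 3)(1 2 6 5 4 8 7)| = 14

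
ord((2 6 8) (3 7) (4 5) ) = 6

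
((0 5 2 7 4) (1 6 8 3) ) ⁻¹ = (0 4 7 2 5) (1 3 8 6) 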